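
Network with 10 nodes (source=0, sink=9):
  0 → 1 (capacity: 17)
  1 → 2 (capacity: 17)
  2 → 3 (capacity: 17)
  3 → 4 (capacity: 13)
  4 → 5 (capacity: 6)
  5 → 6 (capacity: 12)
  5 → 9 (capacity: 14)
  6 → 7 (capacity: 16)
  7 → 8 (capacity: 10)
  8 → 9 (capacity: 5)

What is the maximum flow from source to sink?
Maximum flow = 6

Max flow: 6

Flow assignment:
  0 → 1: 6/17
  1 → 2: 6/17
  2 → 3: 6/17
  3 → 4: 6/13
  4 → 5: 6/6
  5 → 9: 6/14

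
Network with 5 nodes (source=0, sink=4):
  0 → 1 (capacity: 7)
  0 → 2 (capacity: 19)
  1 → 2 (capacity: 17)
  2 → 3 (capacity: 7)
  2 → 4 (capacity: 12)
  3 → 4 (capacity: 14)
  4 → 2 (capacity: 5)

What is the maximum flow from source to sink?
Maximum flow = 19

Max flow: 19

Flow assignment:
  0 → 2: 19/19
  2 → 3: 7/7
  2 → 4: 12/12
  3 → 4: 7/14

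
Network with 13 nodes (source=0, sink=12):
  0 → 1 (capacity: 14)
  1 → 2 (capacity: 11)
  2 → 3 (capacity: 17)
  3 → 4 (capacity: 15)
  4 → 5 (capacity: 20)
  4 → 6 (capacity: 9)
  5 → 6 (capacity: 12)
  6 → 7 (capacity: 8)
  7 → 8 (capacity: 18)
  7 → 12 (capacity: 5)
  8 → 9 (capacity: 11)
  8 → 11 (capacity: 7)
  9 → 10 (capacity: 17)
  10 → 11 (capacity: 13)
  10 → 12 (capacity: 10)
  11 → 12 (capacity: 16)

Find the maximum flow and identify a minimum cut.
Max flow = 8, Min cut edges: (6,7)

Maximum flow: 8
Minimum cut: (6,7)
Partition: S = [0, 1, 2, 3, 4, 5, 6], T = [7, 8, 9, 10, 11, 12]

Max-flow min-cut theorem verified: both equal 8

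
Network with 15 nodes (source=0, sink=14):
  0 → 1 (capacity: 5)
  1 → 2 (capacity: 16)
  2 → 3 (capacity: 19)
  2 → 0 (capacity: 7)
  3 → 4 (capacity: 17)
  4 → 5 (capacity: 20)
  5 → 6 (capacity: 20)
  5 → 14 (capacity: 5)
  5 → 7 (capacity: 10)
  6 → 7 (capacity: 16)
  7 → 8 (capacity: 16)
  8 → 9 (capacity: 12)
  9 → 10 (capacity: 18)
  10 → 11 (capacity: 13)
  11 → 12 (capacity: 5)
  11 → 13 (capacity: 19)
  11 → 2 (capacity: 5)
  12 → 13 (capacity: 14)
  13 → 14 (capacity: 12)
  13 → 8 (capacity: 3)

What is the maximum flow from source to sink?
Maximum flow = 5

Max flow: 5

Flow assignment:
  0 → 1: 5/5
  1 → 2: 5/16
  2 → 3: 5/19
  3 → 4: 5/17
  4 → 5: 5/20
  5 → 14: 5/5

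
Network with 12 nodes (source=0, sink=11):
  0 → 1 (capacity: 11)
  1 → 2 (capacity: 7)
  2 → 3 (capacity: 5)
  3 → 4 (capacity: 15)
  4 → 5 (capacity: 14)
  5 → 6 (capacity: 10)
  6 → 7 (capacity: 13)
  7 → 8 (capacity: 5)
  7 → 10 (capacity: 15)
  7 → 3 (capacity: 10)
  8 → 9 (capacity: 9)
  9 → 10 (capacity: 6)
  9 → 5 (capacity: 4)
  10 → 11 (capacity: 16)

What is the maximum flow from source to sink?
Maximum flow = 5

Max flow: 5

Flow assignment:
  0 → 1: 5/11
  1 → 2: 5/7
  2 → 3: 5/5
  3 → 4: 5/15
  4 → 5: 5/14
  5 → 6: 5/10
  6 → 7: 5/13
  7 → 10: 5/15
  10 → 11: 5/16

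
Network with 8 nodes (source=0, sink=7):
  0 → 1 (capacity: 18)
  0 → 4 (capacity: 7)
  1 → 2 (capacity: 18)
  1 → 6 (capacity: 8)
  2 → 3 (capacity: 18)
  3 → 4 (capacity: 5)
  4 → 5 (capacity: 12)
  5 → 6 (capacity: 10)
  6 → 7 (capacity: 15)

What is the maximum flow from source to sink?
Maximum flow = 15

Max flow: 15

Flow assignment:
  0 → 1: 13/18
  0 → 4: 2/7
  1 → 2: 5/18
  1 → 6: 8/8
  2 → 3: 5/18
  3 → 4: 5/5
  4 → 5: 7/12
  5 → 6: 7/10
  6 → 7: 15/15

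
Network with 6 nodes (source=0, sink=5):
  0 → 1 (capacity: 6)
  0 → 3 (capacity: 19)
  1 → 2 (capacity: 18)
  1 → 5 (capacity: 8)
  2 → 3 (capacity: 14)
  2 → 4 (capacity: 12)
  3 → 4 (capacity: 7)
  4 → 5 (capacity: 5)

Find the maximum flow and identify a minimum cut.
Max flow = 11, Min cut edges: (0,1), (4,5)

Maximum flow: 11
Minimum cut: (0,1), (4,5)
Partition: S = [0, 2, 3, 4], T = [1, 5]

Max-flow min-cut theorem verified: both equal 11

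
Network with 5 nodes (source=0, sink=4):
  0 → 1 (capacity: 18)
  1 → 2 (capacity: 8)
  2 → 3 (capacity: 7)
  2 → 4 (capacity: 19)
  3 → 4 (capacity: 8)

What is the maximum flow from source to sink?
Maximum flow = 8

Max flow: 8

Flow assignment:
  0 → 1: 8/18
  1 → 2: 8/8
  2 → 4: 8/19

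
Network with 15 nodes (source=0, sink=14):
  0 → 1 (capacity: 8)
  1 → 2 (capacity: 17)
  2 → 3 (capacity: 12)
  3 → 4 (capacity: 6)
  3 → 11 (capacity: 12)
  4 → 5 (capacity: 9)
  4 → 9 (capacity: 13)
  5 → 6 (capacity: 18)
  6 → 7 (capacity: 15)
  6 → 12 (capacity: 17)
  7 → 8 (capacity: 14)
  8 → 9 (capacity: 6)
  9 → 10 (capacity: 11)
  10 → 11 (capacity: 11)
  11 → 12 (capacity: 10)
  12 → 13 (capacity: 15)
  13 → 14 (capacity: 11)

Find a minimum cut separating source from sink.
Min cut value = 8, edges: (0,1)

Min cut value: 8
Partition: S = [0], T = [1, 2, 3, 4, 5, 6, 7, 8, 9, 10, 11, 12, 13, 14]
Cut edges: (0,1)

By max-flow min-cut theorem, max flow = min cut = 8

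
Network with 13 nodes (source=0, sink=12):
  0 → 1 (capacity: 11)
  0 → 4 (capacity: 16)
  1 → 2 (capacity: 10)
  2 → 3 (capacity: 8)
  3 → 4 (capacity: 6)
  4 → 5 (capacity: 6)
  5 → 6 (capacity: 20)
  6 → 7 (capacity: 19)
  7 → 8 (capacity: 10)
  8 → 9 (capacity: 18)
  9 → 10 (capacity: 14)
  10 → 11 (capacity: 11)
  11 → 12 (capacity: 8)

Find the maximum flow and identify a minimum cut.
Max flow = 6, Min cut edges: (4,5)

Maximum flow: 6
Minimum cut: (4,5)
Partition: S = [0, 1, 2, 3, 4], T = [5, 6, 7, 8, 9, 10, 11, 12]

Max-flow min-cut theorem verified: both equal 6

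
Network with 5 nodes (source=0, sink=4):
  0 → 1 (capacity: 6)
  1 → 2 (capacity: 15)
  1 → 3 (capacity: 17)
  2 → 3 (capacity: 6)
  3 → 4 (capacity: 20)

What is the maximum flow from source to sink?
Maximum flow = 6

Max flow: 6

Flow assignment:
  0 → 1: 6/6
  1 → 3: 6/17
  3 → 4: 6/20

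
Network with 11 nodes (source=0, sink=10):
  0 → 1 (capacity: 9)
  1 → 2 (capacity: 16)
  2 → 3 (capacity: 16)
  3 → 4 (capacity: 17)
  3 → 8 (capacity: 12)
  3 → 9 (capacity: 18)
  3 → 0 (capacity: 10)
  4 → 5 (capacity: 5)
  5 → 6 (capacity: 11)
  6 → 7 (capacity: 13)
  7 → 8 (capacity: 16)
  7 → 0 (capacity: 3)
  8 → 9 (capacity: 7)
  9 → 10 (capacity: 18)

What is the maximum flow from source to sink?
Maximum flow = 9

Max flow: 9

Flow assignment:
  0 → 1: 9/9
  1 → 2: 9/16
  2 → 3: 9/16
  3 → 9: 9/18
  9 → 10: 9/18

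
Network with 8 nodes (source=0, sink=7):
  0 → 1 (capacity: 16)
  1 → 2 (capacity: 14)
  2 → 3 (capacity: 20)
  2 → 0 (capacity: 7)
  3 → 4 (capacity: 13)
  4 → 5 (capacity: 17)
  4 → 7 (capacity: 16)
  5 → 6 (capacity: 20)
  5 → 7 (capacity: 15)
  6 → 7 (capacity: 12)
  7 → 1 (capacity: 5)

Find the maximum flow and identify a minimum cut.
Max flow = 13, Min cut edges: (3,4)

Maximum flow: 13
Minimum cut: (3,4)
Partition: S = [0, 1, 2, 3], T = [4, 5, 6, 7]

Max-flow min-cut theorem verified: both equal 13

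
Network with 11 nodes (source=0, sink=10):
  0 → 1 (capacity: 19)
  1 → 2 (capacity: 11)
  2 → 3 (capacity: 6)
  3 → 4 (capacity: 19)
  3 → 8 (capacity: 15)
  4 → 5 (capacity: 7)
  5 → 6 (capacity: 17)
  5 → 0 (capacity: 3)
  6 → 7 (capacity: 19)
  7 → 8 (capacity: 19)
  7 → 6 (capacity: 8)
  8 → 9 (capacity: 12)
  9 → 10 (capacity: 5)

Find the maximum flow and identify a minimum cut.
Max flow = 5, Min cut edges: (9,10)

Maximum flow: 5
Minimum cut: (9,10)
Partition: S = [0, 1, 2, 3, 4, 5, 6, 7, 8, 9], T = [10]

Max-flow min-cut theorem verified: both equal 5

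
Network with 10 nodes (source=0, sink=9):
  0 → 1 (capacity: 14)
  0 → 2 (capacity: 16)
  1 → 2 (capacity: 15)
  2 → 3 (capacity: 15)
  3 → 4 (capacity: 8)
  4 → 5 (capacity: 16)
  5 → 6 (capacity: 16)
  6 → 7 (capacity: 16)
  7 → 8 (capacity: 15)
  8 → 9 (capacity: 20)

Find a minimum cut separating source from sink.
Min cut value = 8, edges: (3,4)

Min cut value: 8
Partition: S = [0, 1, 2, 3], T = [4, 5, 6, 7, 8, 9]
Cut edges: (3,4)

By max-flow min-cut theorem, max flow = min cut = 8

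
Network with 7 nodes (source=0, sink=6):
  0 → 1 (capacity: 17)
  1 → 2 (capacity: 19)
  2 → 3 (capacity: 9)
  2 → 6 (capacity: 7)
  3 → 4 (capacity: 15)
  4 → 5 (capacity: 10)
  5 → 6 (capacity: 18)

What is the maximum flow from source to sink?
Maximum flow = 16

Max flow: 16

Flow assignment:
  0 → 1: 16/17
  1 → 2: 16/19
  2 → 3: 9/9
  2 → 6: 7/7
  3 → 4: 9/15
  4 → 5: 9/10
  5 → 6: 9/18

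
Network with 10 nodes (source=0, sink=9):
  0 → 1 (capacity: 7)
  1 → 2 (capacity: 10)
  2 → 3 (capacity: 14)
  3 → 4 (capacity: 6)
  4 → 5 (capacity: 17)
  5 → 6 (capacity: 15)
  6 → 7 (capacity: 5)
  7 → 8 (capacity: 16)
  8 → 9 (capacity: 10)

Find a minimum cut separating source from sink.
Min cut value = 5, edges: (6,7)

Min cut value: 5
Partition: S = [0, 1, 2, 3, 4, 5, 6], T = [7, 8, 9]
Cut edges: (6,7)

By max-flow min-cut theorem, max flow = min cut = 5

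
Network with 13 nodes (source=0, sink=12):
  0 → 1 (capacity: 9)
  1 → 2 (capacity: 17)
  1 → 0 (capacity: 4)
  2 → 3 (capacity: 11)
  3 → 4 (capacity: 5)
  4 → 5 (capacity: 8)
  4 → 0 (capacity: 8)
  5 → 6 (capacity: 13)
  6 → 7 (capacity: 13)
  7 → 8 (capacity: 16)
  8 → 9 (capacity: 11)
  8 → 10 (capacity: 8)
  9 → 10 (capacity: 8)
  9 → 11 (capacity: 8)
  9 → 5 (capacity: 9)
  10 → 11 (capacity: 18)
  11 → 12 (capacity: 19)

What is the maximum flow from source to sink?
Maximum flow = 5

Max flow: 5

Flow assignment:
  0 → 1: 5/9
  1 → 2: 5/17
  2 → 3: 5/11
  3 → 4: 5/5
  4 → 5: 5/8
  5 → 6: 5/13
  6 → 7: 5/13
  7 → 8: 5/16
  8 → 9: 5/11
  9 → 11: 5/8
  11 → 12: 5/19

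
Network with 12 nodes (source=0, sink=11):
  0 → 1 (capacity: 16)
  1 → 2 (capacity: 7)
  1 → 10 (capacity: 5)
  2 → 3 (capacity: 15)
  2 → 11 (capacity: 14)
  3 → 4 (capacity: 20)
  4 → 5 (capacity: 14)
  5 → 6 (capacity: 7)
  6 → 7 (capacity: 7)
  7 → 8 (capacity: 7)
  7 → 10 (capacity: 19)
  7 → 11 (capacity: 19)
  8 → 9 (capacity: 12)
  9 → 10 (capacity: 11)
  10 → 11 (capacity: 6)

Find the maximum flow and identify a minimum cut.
Max flow = 12, Min cut edges: (1,2), (1,10)

Maximum flow: 12
Minimum cut: (1,2), (1,10)
Partition: S = [0, 1], T = [2, 3, 4, 5, 6, 7, 8, 9, 10, 11]

Max-flow min-cut theorem verified: both equal 12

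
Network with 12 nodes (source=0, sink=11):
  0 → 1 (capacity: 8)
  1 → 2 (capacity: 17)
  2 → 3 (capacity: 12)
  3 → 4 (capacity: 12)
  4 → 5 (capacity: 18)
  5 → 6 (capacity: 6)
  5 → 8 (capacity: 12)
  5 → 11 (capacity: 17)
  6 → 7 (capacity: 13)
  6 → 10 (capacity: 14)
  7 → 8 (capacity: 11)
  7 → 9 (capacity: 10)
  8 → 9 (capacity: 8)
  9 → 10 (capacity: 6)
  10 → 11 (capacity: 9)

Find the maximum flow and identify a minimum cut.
Max flow = 8, Min cut edges: (0,1)

Maximum flow: 8
Minimum cut: (0,1)
Partition: S = [0], T = [1, 2, 3, 4, 5, 6, 7, 8, 9, 10, 11]

Max-flow min-cut theorem verified: both equal 8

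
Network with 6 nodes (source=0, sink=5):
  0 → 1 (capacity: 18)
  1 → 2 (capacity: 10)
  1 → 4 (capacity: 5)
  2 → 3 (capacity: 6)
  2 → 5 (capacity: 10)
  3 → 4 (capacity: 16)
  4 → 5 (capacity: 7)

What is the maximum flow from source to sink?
Maximum flow = 15

Max flow: 15

Flow assignment:
  0 → 1: 15/18
  1 → 2: 10/10
  1 → 4: 5/5
  2 → 5: 10/10
  4 → 5: 5/7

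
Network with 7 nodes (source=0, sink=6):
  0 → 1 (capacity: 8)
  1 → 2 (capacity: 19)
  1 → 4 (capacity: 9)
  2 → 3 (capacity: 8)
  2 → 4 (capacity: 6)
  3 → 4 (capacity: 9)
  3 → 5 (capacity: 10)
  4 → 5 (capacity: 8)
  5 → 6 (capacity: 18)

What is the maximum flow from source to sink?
Maximum flow = 8

Max flow: 8

Flow assignment:
  0 → 1: 8/8
  1 → 4: 8/9
  4 → 5: 8/8
  5 → 6: 8/18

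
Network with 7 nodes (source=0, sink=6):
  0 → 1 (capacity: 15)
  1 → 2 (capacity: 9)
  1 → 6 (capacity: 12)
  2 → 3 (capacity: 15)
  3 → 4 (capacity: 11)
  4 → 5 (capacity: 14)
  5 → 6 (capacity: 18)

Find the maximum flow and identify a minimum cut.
Max flow = 15, Min cut edges: (0,1)

Maximum flow: 15
Minimum cut: (0,1)
Partition: S = [0], T = [1, 2, 3, 4, 5, 6]

Max-flow min-cut theorem verified: both equal 15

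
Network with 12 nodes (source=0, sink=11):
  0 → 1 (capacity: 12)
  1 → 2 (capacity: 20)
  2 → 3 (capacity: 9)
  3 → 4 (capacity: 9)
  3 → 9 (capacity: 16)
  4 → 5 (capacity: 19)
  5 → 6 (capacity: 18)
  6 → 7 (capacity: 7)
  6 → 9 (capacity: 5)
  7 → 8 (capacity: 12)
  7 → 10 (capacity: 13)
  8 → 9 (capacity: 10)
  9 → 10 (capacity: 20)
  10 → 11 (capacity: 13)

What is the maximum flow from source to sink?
Maximum flow = 9

Max flow: 9

Flow assignment:
  0 → 1: 9/12
  1 → 2: 9/20
  2 → 3: 9/9
  3 → 9: 9/16
  9 → 10: 9/20
  10 → 11: 9/13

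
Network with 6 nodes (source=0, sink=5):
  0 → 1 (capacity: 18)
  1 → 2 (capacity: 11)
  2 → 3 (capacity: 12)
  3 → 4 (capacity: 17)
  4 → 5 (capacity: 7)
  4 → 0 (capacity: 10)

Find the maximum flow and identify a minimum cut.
Max flow = 7, Min cut edges: (4,5)

Maximum flow: 7
Minimum cut: (4,5)
Partition: S = [0, 1, 2, 3, 4], T = [5]

Max-flow min-cut theorem verified: both equal 7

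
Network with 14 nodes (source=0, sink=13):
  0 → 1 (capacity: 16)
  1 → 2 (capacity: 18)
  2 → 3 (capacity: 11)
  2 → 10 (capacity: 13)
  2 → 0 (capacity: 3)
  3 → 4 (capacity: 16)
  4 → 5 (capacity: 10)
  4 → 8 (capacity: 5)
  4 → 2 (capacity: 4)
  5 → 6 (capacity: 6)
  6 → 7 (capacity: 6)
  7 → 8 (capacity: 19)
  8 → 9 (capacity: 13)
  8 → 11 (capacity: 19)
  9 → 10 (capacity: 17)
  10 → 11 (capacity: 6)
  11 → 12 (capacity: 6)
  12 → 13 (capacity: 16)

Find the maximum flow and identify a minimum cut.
Max flow = 6, Min cut edges: (11,12)

Maximum flow: 6
Minimum cut: (11,12)
Partition: S = [0, 1, 2, 3, 4, 5, 6, 7, 8, 9, 10, 11], T = [12, 13]

Max-flow min-cut theorem verified: both equal 6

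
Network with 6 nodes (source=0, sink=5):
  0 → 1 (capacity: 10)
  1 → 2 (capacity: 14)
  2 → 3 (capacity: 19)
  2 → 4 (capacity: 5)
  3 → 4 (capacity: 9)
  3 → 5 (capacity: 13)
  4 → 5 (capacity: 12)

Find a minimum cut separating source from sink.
Min cut value = 10, edges: (0,1)

Min cut value: 10
Partition: S = [0], T = [1, 2, 3, 4, 5]
Cut edges: (0,1)

By max-flow min-cut theorem, max flow = min cut = 10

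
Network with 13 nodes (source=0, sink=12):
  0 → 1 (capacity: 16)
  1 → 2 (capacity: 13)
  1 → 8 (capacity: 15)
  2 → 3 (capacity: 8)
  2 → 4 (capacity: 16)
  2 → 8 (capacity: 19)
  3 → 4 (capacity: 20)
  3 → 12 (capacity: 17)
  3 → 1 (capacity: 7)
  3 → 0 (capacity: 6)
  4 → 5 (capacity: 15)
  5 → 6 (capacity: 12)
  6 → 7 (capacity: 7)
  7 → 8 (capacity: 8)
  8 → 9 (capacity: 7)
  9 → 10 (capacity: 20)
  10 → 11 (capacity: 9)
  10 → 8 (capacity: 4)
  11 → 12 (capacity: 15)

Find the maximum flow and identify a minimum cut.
Max flow = 15, Min cut edges: (2,3), (8,9)

Maximum flow: 15
Minimum cut: (2,3), (8,9)
Partition: S = [0, 1, 2, 4, 5, 6, 7, 8], T = [3, 9, 10, 11, 12]

Max-flow min-cut theorem verified: both equal 15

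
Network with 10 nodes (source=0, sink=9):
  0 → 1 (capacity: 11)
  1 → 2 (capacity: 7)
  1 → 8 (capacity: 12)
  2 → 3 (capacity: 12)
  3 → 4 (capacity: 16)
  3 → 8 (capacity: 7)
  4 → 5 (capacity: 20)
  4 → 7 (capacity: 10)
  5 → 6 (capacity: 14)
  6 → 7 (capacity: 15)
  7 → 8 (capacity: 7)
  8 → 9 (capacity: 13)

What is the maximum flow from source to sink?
Maximum flow = 11

Max flow: 11

Flow assignment:
  0 → 1: 11/11
  1 → 8: 11/12
  8 → 9: 11/13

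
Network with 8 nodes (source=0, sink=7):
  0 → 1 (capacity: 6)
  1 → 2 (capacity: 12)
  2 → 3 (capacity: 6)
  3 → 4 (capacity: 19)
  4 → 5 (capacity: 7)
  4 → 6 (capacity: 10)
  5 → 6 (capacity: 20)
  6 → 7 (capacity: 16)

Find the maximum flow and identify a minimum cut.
Max flow = 6, Min cut edges: (2,3)

Maximum flow: 6
Minimum cut: (2,3)
Partition: S = [0, 1, 2], T = [3, 4, 5, 6, 7]

Max-flow min-cut theorem verified: both equal 6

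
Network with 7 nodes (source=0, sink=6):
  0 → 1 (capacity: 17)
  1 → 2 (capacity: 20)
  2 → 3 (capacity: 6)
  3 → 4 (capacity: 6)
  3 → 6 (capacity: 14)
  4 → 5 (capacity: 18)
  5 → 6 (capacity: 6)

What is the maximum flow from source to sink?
Maximum flow = 6

Max flow: 6

Flow assignment:
  0 → 1: 6/17
  1 → 2: 6/20
  2 → 3: 6/6
  3 → 6: 6/14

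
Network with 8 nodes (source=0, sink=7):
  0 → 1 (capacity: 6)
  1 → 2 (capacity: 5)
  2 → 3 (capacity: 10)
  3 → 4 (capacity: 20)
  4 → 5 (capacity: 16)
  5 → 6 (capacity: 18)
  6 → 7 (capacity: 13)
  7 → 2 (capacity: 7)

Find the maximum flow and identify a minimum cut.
Max flow = 5, Min cut edges: (1,2)

Maximum flow: 5
Minimum cut: (1,2)
Partition: S = [0, 1], T = [2, 3, 4, 5, 6, 7]

Max-flow min-cut theorem verified: both equal 5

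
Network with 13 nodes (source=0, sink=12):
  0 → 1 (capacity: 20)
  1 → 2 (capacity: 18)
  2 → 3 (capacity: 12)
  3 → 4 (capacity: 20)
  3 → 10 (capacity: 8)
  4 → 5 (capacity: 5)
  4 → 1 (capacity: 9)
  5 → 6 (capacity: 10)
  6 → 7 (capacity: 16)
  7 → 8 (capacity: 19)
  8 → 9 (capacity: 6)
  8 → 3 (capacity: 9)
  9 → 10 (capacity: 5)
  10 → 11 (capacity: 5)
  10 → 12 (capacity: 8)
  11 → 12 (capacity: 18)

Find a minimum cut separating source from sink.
Min cut value = 12, edges: (2,3)

Min cut value: 12
Partition: S = [0, 1, 2], T = [3, 4, 5, 6, 7, 8, 9, 10, 11, 12]
Cut edges: (2,3)

By max-flow min-cut theorem, max flow = min cut = 12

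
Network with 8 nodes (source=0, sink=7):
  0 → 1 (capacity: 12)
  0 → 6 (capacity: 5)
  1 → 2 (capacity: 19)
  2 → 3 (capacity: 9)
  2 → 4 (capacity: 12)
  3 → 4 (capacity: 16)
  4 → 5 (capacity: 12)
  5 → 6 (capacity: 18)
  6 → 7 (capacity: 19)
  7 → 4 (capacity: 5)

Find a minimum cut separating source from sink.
Min cut value = 17, edges: (0,6), (4,5)

Min cut value: 17
Partition: S = [0, 1, 2, 3, 4], T = [5, 6, 7]
Cut edges: (0,6), (4,5)

By max-flow min-cut theorem, max flow = min cut = 17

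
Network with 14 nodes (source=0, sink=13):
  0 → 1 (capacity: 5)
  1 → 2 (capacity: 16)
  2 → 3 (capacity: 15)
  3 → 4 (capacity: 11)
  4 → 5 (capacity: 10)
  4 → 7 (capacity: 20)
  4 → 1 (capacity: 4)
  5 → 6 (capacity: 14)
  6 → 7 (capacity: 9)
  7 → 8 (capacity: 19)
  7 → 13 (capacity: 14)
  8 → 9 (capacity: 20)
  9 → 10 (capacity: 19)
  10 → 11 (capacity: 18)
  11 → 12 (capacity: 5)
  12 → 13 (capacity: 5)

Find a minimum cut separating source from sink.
Min cut value = 5, edges: (0,1)

Min cut value: 5
Partition: S = [0], T = [1, 2, 3, 4, 5, 6, 7, 8, 9, 10, 11, 12, 13]
Cut edges: (0,1)

By max-flow min-cut theorem, max flow = min cut = 5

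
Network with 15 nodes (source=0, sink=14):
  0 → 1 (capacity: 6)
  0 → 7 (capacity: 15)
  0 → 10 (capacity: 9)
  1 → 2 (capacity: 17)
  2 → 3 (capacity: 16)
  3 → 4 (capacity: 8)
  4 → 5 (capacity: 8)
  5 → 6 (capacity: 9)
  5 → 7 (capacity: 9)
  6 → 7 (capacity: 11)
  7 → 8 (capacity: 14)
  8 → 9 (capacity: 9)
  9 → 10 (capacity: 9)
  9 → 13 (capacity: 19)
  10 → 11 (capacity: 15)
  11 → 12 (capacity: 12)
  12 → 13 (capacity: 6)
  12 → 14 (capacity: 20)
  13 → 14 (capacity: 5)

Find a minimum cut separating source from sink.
Min cut value = 17, edges: (11,12), (13,14)

Min cut value: 17
Partition: S = [0, 1, 2, 3, 4, 5, 6, 7, 8, 9, 10, 11, 13], T = [12, 14]
Cut edges: (11,12), (13,14)

By max-flow min-cut theorem, max flow = min cut = 17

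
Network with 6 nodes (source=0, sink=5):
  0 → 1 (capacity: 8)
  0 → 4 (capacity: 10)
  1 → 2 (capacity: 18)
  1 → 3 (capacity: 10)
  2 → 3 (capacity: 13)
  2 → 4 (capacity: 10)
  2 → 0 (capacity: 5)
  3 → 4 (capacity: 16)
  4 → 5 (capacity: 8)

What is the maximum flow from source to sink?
Maximum flow = 8

Max flow: 8

Flow assignment:
  0 → 1: 5/8
  0 → 4: 8/10
  1 → 2: 5/18
  2 → 0: 5/5
  4 → 5: 8/8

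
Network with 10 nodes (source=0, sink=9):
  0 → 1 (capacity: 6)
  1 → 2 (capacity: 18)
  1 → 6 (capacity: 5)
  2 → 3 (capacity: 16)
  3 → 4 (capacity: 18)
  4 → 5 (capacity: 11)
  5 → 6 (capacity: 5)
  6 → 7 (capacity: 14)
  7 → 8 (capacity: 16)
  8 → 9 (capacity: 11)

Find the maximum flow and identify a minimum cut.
Max flow = 6, Min cut edges: (0,1)

Maximum flow: 6
Minimum cut: (0,1)
Partition: S = [0], T = [1, 2, 3, 4, 5, 6, 7, 8, 9]

Max-flow min-cut theorem verified: both equal 6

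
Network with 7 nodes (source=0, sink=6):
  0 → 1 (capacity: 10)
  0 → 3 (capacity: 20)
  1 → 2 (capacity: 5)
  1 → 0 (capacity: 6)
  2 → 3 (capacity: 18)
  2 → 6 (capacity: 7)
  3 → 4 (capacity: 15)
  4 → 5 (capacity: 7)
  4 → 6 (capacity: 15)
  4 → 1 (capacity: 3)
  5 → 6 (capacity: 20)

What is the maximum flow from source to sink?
Maximum flow = 20

Max flow: 20

Flow assignment:
  0 → 1: 5/10
  0 → 3: 15/20
  1 → 2: 5/5
  2 → 6: 5/7
  3 → 4: 15/15
  4 → 6: 15/15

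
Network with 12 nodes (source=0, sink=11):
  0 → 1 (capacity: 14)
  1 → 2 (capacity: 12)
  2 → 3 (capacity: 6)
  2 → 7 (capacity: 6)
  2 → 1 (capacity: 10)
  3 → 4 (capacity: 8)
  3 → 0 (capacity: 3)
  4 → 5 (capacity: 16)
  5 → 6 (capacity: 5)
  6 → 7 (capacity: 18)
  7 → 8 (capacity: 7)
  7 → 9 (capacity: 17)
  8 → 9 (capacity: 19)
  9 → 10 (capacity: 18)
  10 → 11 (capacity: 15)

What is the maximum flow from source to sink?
Maximum flow = 11

Max flow: 11

Flow assignment:
  0 → 1: 12/14
  1 → 2: 12/12
  2 → 3: 6/6
  2 → 7: 6/6
  3 → 4: 5/8
  3 → 0: 1/3
  4 → 5: 5/16
  5 → 6: 5/5
  6 → 7: 5/18
  7 → 9: 11/17
  9 → 10: 11/18
  10 → 11: 11/15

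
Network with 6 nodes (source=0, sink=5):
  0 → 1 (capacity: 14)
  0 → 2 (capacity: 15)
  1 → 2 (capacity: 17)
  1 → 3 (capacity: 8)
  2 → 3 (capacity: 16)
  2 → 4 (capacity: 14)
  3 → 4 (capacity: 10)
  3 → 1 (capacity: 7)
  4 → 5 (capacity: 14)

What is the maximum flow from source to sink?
Maximum flow = 14

Max flow: 14

Flow assignment:
  0 → 1: 9/14
  0 → 2: 5/15
  1 → 2: 14/17
  2 → 3: 15/16
  2 → 4: 4/14
  3 → 4: 10/10
  3 → 1: 5/7
  4 → 5: 14/14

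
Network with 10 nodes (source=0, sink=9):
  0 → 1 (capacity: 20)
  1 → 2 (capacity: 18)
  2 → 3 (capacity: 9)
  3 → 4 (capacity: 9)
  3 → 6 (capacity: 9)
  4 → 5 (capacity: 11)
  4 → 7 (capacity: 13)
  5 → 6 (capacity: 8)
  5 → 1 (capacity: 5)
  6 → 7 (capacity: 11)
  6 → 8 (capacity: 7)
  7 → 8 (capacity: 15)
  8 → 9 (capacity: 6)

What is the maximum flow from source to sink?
Maximum flow = 6

Max flow: 6

Flow assignment:
  0 → 1: 6/20
  1 → 2: 6/18
  2 → 3: 6/9
  3 → 6: 6/9
  6 → 8: 6/7
  8 → 9: 6/6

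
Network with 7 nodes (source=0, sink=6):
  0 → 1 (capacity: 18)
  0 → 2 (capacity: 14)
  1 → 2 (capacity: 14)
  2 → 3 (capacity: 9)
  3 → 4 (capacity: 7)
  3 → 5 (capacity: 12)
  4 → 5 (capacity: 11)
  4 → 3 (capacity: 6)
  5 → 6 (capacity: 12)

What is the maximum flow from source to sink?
Maximum flow = 9

Max flow: 9

Flow assignment:
  0 → 1: 9/18
  1 → 2: 9/14
  2 → 3: 9/9
  3 → 5: 9/12
  5 → 6: 9/12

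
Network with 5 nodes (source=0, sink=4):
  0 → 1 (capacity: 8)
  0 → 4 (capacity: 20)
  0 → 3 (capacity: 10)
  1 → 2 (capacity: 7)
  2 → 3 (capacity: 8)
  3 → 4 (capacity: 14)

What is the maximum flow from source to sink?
Maximum flow = 34

Max flow: 34

Flow assignment:
  0 → 1: 7/8
  0 → 4: 20/20
  0 → 3: 7/10
  1 → 2: 7/7
  2 → 3: 7/8
  3 → 4: 14/14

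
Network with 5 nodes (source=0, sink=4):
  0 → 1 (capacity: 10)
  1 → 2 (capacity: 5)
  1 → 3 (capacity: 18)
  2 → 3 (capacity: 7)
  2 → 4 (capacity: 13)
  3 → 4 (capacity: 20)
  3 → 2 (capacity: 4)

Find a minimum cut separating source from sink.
Min cut value = 10, edges: (0,1)

Min cut value: 10
Partition: S = [0], T = [1, 2, 3, 4]
Cut edges: (0,1)

By max-flow min-cut theorem, max flow = min cut = 10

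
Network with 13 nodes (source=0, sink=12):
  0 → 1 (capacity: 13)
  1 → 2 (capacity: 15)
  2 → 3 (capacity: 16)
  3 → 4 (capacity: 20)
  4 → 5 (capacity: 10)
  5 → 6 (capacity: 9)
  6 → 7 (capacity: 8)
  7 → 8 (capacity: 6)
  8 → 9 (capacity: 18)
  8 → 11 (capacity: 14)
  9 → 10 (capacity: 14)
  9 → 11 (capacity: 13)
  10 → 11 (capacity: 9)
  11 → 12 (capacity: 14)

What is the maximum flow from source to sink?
Maximum flow = 6

Max flow: 6

Flow assignment:
  0 → 1: 6/13
  1 → 2: 6/15
  2 → 3: 6/16
  3 → 4: 6/20
  4 → 5: 6/10
  5 → 6: 6/9
  6 → 7: 6/8
  7 → 8: 6/6
  8 → 11: 6/14
  11 → 12: 6/14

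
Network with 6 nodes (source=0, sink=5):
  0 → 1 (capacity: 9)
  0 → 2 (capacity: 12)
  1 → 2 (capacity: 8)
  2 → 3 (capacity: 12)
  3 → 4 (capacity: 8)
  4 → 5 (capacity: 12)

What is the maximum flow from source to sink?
Maximum flow = 8

Max flow: 8

Flow assignment:
  0 → 1: 8/9
  1 → 2: 8/8
  2 → 3: 8/12
  3 → 4: 8/8
  4 → 5: 8/12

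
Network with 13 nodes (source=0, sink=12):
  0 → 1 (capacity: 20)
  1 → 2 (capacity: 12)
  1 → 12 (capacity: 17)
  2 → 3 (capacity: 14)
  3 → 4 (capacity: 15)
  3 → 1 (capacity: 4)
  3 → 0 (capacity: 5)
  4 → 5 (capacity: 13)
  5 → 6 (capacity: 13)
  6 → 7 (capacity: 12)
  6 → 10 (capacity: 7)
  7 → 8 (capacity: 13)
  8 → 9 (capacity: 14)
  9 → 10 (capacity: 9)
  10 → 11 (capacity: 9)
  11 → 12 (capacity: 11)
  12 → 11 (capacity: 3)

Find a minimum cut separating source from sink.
Min cut value = 20, edges: (0,1)

Min cut value: 20
Partition: S = [0], T = [1, 2, 3, 4, 5, 6, 7, 8, 9, 10, 11, 12]
Cut edges: (0,1)

By max-flow min-cut theorem, max flow = min cut = 20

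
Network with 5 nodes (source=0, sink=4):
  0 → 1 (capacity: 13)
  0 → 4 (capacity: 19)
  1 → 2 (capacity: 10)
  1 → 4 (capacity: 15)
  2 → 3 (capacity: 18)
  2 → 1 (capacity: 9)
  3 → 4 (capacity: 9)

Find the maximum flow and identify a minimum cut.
Max flow = 32, Min cut edges: (0,1), (0,4)

Maximum flow: 32
Minimum cut: (0,1), (0,4)
Partition: S = [0], T = [1, 2, 3, 4]

Max-flow min-cut theorem verified: both equal 32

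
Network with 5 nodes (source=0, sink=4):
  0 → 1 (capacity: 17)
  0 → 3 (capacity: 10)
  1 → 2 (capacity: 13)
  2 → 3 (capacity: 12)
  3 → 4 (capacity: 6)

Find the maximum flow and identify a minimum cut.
Max flow = 6, Min cut edges: (3,4)

Maximum flow: 6
Minimum cut: (3,4)
Partition: S = [0, 1, 2, 3], T = [4]

Max-flow min-cut theorem verified: both equal 6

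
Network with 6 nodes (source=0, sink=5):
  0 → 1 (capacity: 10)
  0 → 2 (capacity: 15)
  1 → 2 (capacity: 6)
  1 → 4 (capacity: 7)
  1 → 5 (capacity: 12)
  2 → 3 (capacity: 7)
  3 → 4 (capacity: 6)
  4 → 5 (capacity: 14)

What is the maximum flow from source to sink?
Maximum flow = 16

Max flow: 16

Flow assignment:
  0 → 1: 10/10
  0 → 2: 6/15
  1 → 5: 10/12
  2 → 3: 6/7
  3 → 4: 6/6
  4 → 5: 6/14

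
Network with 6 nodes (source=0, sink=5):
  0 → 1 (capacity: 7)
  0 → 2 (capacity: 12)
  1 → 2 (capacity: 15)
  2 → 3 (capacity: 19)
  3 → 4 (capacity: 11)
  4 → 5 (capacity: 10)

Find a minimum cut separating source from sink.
Min cut value = 10, edges: (4,5)

Min cut value: 10
Partition: S = [0, 1, 2, 3, 4], T = [5]
Cut edges: (4,5)

By max-flow min-cut theorem, max flow = min cut = 10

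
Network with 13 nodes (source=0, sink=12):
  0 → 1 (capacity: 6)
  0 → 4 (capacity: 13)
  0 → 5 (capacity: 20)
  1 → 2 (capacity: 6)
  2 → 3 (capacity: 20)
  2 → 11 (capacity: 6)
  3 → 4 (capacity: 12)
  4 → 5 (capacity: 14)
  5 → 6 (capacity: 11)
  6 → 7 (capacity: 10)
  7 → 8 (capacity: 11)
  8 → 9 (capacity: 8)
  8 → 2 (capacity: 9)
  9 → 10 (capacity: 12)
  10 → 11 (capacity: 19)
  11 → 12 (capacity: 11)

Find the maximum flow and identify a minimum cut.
Max flow = 11, Min cut edges: (11,12)

Maximum flow: 11
Minimum cut: (11,12)
Partition: S = [0, 1, 2, 3, 4, 5, 6, 7, 8, 9, 10, 11], T = [12]

Max-flow min-cut theorem verified: both equal 11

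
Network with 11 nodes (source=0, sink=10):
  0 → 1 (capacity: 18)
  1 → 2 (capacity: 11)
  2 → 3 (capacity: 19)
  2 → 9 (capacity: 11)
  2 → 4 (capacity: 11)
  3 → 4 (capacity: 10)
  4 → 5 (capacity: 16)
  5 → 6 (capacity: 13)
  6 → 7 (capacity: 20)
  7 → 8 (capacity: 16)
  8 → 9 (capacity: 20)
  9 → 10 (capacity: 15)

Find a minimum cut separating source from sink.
Min cut value = 11, edges: (1,2)

Min cut value: 11
Partition: S = [0, 1], T = [2, 3, 4, 5, 6, 7, 8, 9, 10]
Cut edges: (1,2)

By max-flow min-cut theorem, max flow = min cut = 11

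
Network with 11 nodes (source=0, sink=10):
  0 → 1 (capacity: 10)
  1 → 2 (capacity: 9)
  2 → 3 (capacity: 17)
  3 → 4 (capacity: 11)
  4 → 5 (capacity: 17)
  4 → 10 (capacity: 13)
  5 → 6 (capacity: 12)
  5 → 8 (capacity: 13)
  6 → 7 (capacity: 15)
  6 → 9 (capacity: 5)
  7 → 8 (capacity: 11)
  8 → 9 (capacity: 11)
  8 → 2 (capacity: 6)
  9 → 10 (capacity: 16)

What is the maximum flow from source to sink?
Maximum flow = 9

Max flow: 9

Flow assignment:
  0 → 1: 9/10
  1 → 2: 9/9
  2 → 3: 9/17
  3 → 4: 9/11
  4 → 10: 9/13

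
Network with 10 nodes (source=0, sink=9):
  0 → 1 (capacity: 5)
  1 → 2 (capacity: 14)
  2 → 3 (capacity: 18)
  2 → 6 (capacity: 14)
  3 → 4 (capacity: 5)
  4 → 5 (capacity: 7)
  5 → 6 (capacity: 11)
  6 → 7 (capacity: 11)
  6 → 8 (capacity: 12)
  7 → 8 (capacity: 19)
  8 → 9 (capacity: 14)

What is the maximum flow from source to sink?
Maximum flow = 5

Max flow: 5

Flow assignment:
  0 → 1: 5/5
  1 → 2: 5/14
  2 → 6: 5/14
  6 → 8: 5/12
  8 → 9: 5/14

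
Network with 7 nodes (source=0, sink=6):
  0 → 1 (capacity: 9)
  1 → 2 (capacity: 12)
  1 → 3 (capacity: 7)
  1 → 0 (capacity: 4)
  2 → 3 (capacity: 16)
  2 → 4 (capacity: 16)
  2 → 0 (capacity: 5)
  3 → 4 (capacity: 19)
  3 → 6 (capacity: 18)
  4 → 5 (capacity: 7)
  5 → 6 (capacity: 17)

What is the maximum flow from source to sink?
Maximum flow = 9

Max flow: 9

Flow assignment:
  0 → 1: 9/9
  1 → 2: 2/12
  1 → 3: 7/7
  2 → 3: 2/16
  3 → 6: 9/18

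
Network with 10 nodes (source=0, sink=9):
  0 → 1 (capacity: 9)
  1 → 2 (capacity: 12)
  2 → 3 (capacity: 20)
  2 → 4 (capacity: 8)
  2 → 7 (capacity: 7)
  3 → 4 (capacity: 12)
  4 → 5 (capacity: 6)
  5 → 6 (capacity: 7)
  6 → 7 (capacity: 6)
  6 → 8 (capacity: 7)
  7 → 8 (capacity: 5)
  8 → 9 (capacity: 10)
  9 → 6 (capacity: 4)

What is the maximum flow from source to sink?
Maximum flow = 9

Max flow: 9

Flow assignment:
  0 → 1: 9/9
  1 → 2: 9/12
  2 → 4: 4/8
  2 → 7: 5/7
  4 → 5: 4/6
  5 → 6: 4/7
  6 → 8: 4/7
  7 → 8: 5/5
  8 → 9: 9/10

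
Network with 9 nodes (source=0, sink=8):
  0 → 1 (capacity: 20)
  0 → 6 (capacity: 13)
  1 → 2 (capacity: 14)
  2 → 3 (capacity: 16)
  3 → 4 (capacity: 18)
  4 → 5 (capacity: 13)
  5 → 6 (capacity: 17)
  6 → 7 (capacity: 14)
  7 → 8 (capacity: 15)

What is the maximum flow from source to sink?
Maximum flow = 14

Max flow: 14

Flow assignment:
  0 → 1: 13/20
  0 → 6: 1/13
  1 → 2: 13/14
  2 → 3: 13/16
  3 → 4: 13/18
  4 → 5: 13/13
  5 → 6: 13/17
  6 → 7: 14/14
  7 → 8: 14/15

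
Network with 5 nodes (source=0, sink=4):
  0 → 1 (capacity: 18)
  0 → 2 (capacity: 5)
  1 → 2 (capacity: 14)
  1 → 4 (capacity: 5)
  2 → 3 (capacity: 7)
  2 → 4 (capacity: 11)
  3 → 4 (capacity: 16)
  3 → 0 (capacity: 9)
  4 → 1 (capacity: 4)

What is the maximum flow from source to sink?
Maximum flow = 23

Max flow: 23

Flow assignment:
  0 → 1: 18/18
  0 → 2: 5/5
  1 → 2: 13/14
  1 → 4: 5/5
  2 → 3: 7/7
  2 → 4: 11/11
  3 → 4: 7/16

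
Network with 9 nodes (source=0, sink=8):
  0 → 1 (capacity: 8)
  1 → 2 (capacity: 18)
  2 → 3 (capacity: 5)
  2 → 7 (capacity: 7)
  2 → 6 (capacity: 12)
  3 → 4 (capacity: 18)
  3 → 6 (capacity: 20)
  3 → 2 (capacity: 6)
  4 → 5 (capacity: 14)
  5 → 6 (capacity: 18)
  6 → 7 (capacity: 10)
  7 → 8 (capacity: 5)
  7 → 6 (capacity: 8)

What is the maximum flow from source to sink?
Maximum flow = 5

Max flow: 5

Flow assignment:
  0 → 1: 5/8
  1 → 2: 5/18
  2 → 7: 5/7
  7 → 8: 5/5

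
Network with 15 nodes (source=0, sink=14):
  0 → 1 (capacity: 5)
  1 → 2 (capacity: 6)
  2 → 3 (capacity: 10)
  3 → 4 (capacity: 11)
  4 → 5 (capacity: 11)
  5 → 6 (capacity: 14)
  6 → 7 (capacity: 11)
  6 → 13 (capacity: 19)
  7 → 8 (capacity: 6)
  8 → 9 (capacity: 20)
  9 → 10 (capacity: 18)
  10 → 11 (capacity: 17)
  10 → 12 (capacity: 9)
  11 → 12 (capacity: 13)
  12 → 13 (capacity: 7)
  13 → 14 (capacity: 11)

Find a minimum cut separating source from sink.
Min cut value = 5, edges: (0,1)

Min cut value: 5
Partition: S = [0], T = [1, 2, 3, 4, 5, 6, 7, 8, 9, 10, 11, 12, 13, 14]
Cut edges: (0,1)

By max-flow min-cut theorem, max flow = min cut = 5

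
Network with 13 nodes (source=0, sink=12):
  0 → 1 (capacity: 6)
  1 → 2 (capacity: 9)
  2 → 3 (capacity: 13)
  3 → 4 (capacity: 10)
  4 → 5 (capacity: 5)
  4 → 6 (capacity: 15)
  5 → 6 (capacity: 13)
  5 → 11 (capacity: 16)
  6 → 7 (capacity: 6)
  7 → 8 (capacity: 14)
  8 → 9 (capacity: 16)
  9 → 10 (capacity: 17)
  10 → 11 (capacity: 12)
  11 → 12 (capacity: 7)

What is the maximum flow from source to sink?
Maximum flow = 6

Max flow: 6

Flow assignment:
  0 → 1: 6/6
  1 → 2: 6/9
  2 → 3: 6/13
  3 → 4: 6/10
  4 → 5: 5/5
  4 → 6: 1/15
  5 → 11: 5/16
  6 → 7: 1/6
  7 → 8: 1/14
  8 → 9: 1/16
  9 → 10: 1/17
  10 → 11: 1/12
  11 → 12: 6/7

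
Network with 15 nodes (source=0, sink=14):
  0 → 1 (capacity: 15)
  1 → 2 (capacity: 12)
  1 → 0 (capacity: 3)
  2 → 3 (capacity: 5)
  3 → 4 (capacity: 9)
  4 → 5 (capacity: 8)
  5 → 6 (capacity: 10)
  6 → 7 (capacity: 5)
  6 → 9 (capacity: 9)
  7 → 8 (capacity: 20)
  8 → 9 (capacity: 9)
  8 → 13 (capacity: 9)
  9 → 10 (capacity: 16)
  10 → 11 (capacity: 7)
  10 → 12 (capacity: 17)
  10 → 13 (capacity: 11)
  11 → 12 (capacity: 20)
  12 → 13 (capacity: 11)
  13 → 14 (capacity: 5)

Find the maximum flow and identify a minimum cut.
Max flow = 5, Min cut edges: (13,14)

Maximum flow: 5
Minimum cut: (13,14)
Partition: S = [0, 1, 2, 3, 4, 5, 6, 7, 8, 9, 10, 11, 12, 13], T = [14]

Max-flow min-cut theorem verified: both equal 5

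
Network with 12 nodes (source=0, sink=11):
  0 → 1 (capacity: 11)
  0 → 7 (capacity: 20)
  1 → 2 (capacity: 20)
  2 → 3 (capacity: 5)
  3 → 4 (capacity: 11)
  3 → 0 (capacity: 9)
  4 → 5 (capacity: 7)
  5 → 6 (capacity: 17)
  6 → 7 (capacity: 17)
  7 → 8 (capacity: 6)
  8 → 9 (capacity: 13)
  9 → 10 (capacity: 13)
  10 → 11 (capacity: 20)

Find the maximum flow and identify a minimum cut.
Max flow = 6, Min cut edges: (7,8)

Maximum flow: 6
Minimum cut: (7,8)
Partition: S = [0, 1, 2, 3, 4, 5, 6, 7], T = [8, 9, 10, 11]

Max-flow min-cut theorem verified: both equal 6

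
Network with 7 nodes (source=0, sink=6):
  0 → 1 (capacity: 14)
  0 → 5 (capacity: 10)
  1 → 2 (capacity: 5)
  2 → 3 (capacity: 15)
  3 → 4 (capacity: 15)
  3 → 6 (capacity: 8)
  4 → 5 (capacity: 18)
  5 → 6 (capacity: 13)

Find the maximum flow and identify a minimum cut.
Max flow = 15, Min cut edges: (0,5), (1,2)

Maximum flow: 15
Minimum cut: (0,5), (1,2)
Partition: S = [0, 1], T = [2, 3, 4, 5, 6]

Max-flow min-cut theorem verified: both equal 15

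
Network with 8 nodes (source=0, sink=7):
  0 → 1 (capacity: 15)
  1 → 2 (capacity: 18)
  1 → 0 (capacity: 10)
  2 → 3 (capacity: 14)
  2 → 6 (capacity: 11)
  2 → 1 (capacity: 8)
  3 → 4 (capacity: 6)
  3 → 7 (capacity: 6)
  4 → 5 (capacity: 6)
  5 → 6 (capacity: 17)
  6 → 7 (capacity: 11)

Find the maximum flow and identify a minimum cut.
Max flow = 15, Min cut edges: (0,1)

Maximum flow: 15
Minimum cut: (0,1)
Partition: S = [0], T = [1, 2, 3, 4, 5, 6, 7]

Max-flow min-cut theorem verified: both equal 15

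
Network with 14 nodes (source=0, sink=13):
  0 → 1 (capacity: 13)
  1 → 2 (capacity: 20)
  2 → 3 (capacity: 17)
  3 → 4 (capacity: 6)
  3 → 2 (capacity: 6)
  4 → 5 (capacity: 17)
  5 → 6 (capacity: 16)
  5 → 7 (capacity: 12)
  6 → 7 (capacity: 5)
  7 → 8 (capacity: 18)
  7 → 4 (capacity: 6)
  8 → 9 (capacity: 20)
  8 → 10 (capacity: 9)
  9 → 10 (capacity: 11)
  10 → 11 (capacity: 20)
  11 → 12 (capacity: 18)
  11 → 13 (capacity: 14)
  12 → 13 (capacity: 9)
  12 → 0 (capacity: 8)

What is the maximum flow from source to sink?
Maximum flow = 6

Max flow: 6

Flow assignment:
  0 → 1: 6/13
  1 → 2: 6/20
  2 → 3: 6/17
  3 → 4: 6/6
  4 → 5: 6/17
  5 → 7: 6/12
  7 → 8: 6/18
  8 → 10: 6/9
  10 → 11: 6/20
  11 → 13: 6/14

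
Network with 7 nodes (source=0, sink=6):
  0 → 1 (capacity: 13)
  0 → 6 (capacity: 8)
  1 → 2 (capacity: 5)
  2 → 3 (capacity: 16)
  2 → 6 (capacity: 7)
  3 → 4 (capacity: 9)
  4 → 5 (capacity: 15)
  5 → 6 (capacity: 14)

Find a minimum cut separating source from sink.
Min cut value = 13, edges: (0,6), (1,2)

Min cut value: 13
Partition: S = [0, 1], T = [2, 3, 4, 5, 6]
Cut edges: (0,6), (1,2)

By max-flow min-cut theorem, max flow = min cut = 13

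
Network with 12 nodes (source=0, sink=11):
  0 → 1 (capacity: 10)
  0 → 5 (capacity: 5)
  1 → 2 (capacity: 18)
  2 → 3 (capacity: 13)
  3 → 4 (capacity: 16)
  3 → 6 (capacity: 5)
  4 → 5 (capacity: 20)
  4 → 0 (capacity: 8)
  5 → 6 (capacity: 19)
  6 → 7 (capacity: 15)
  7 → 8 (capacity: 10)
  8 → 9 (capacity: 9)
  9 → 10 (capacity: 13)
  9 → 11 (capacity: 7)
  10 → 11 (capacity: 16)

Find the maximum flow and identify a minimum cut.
Max flow = 9, Min cut edges: (8,9)

Maximum flow: 9
Minimum cut: (8,9)
Partition: S = [0, 1, 2, 3, 4, 5, 6, 7, 8], T = [9, 10, 11]

Max-flow min-cut theorem verified: both equal 9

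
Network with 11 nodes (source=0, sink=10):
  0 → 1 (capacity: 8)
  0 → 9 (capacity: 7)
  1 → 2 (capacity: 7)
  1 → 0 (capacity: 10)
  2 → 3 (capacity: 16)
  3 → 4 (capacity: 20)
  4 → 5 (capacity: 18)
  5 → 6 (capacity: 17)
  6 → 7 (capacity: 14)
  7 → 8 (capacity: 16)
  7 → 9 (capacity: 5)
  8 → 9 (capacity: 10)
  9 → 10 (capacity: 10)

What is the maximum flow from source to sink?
Maximum flow = 10

Max flow: 10

Flow assignment:
  0 → 1: 7/8
  0 → 9: 3/7
  1 → 2: 7/7
  2 → 3: 7/16
  3 → 4: 7/20
  4 → 5: 7/18
  5 → 6: 7/17
  6 → 7: 7/14
  7 → 8: 2/16
  7 → 9: 5/5
  8 → 9: 2/10
  9 → 10: 10/10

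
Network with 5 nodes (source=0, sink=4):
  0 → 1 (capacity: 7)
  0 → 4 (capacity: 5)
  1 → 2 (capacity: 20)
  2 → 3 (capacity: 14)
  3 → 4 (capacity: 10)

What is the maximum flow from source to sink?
Maximum flow = 12

Max flow: 12

Flow assignment:
  0 → 1: 7/7
  0 → 4: 5/5
  1 → 2: 7/20
  2 → 3: 7/14
  3 → 4: 7/10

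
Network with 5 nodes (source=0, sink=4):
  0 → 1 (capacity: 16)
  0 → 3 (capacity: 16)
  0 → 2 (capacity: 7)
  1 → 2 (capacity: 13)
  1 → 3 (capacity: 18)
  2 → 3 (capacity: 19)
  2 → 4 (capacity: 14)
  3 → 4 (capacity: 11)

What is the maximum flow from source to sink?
Maximum flow = 25

Max flow: 25

Flow assignment:
  0 → 1: 13/16
  0 → 3: 11/16
  0 → 2: 1/7
  1 → 2: 13/13
  2 → 4: 14/14
  3 → 4: 11/11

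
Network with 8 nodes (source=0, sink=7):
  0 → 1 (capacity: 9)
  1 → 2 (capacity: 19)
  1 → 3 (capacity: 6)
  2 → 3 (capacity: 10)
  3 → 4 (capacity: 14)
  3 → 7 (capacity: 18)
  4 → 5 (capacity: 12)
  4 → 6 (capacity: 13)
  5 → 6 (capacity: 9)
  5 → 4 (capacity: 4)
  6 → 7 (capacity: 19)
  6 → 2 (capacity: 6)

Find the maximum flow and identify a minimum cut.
Max flow = 9, Min cut edges: (0,1)

Maximum flow: 9
Minimum cut: (0,1)
Partition: S = [0], T = [1, 2, 3, 4, 5, 6, 7]

Max-flow min-cut theorem verified: both equal 9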